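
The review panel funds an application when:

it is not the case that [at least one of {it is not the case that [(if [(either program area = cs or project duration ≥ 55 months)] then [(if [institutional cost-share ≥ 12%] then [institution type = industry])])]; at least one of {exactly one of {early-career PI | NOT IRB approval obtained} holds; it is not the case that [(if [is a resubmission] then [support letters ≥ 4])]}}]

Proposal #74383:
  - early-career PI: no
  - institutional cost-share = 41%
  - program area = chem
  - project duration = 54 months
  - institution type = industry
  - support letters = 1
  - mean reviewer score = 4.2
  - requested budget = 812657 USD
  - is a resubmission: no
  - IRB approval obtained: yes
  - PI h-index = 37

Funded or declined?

Funded

Atomic conditions:
  program area = cs: chem == cs is false
  project duration ≥ 55 months: 54 ≥ 55 is false
  institutional cost-share ≥ 12%: 41 ≥ 12 is true
  institution type = industry: industry == industry is true
  early-career PI: no → false
  NOT IRB approval obtained: yes → false
  is a resubmission: no → false
  support letters ≥ 4: 1 ≥ 4 is false
Combine:
[1.1.1.1] false OR false = false
[1.1.1.2] true → true = true
[1.1.1] false → true (antecedent false ⇒ implication holds) = true
[1.1] NOT true = false
[1.2.1] exactly-one(false, false) = false
[1.2.2.1] false → false (antecedent false ⇒ implication holds) = true
[1.2.2] NOT true = false
[1.2] false OR false = false
[1] false OR false = false
[root] NOT false = true
Overall: true → funded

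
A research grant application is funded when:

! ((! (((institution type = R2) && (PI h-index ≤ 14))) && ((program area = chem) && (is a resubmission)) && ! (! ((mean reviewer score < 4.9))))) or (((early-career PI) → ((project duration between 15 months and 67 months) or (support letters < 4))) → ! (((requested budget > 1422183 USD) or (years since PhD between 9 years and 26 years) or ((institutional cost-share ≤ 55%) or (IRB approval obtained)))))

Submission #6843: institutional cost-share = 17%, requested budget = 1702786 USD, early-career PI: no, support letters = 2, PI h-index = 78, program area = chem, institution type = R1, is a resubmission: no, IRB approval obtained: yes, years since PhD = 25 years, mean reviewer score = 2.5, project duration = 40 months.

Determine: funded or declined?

Funded

Atomic conditions:
  institution type = R2: R1 == R2 is false
  PI h-index ≤ 14: 78 ≤ 14 is false
  program area = chem: chem == chem is true
  is a resubmission: no → false
  mean reviewer score < 4.9: 2.5 < 4.9 is true
  early-career PI: no → false
  project duration between 15 months and 67 months: 40 in [15, 67] is true
  support letters < 4: 2 < 4 is true
  requested budget > 1422183 USD: 1702786 > 1422183 is true
  years since PhD between 9 years and 26 years: 25 in [9, 26] is true
  institutional cost-share ≤ 55%: 17 ≤ 55 is true
  IRB approval obtained: yes → true
Combine:
[1.1.1.1] false AND false = false
[1.1.1] NOT false = true
[1.1.2] true AND false = false
[1.1.3.1] NOT true = false
[1.1.3] NOT false = true
[1.1] true AND false AND true = false
[1] NOT false = true
[2.1.2] true OR true = true
[2.1] false → true (antecedent false ⇒ implication holds) = true
[2.2.1.3] true OR true = true
[2.2.1] true OR true OR true = true
[2.2] NOT true = false
[2] true → false = false
[root] true OR false = true
Overall: true → funded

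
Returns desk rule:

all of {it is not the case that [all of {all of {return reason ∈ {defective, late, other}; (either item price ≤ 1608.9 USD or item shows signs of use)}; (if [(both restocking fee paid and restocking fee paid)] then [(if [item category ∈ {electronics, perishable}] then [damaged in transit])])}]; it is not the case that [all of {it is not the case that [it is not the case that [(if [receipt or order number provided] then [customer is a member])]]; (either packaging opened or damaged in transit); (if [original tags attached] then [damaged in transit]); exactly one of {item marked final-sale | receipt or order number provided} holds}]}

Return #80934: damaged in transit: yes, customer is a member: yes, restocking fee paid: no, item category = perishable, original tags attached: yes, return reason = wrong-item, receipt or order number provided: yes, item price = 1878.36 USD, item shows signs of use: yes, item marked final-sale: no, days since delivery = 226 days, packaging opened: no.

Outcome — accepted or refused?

Refused

Atomic conditions:
  return reason ∈ {defective, late, other}: wrong-item is not in the set → false
  item price ≤ 1608.9 USD: 1878.36 ≤ 1608.9 is false
  item shows signs of use: yes → true
  restocking fee paid: no → false
  item category ∈ {electronics, perishable}: perishable is in the set → true
  damaged in transit: yes → true
  receipt or order number provided: yes → true
  customer is a member: yes → true
  packaging opened: no → false
  original tags attached: yes → true
  item marked final-sale: no → false
Combine:
[1.1.1.2] false OR true = true
[1.1.1] false AND true = false
[1.1.2.1] false AND false = false
[1.1.2.2] true → true = true
[1.1.2] false → true (antecedent false ⇒ implication holds) = true
[1.1] false AND true = false
[1] NOT false = true
[2.1.1.1.1] true → true = true
[2.1.1.1] NOT true = false
[2.1.1] NOT false = true
[2.1.2] false OR true = true
[2.1.3] true → true = true
[2.1.4] exactly-one(false, true) = true
[2.1] true AND true AND true AND true = true
[2] NOT true = false
[root] true AND false = false
Overall: false → refused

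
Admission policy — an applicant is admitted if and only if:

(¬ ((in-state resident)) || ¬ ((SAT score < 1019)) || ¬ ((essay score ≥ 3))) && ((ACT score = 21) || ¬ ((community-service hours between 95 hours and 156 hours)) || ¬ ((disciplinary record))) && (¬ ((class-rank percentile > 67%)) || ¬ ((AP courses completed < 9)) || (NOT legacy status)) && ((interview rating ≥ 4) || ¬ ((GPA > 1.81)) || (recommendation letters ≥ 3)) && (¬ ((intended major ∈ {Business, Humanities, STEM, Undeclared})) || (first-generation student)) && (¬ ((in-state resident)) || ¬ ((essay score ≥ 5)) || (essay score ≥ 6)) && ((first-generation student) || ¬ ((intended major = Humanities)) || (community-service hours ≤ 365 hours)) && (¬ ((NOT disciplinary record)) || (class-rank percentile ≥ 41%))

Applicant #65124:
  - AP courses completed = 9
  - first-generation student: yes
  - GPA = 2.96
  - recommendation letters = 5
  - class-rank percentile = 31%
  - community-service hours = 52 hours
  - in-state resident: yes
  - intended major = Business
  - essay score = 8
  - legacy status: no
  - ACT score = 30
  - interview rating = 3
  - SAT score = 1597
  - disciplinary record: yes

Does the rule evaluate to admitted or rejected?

Atomic conditions:
  in-state resident: yes → true
  SAT score < 1019: 1597 < 1019 is false
  essay score ≥ 3: 8 ≥ 3 is true
  ACT score = 21: 30 == 21 is false
  community-service hours between 95 hours and 156 hours: 52 in [95, 156] is false
  disciplinary record: yes → true
  class-rank percentile > 67%: 31 > 67 is false
  AP courses completed < 9: 9 < 9 is false
  NOT legacy status: no → true
  interview rating ≥ 4: 3 ≥ 4 is false
  GPA > 1.81: 2.96 > 1.81 is true
  recommendation letters ≥ 3: 5 ≥ 3 is true
  intended major ∈ {Business, Humanities, STEM, Undeclared}: Business is in the set → true
  first-generation student: yes → true
  essay score ≥ 5: 8 ≥ 5 is true
  essay score ≥ 6: 8 ≥ 6 is true
  intended major = Humanities: Business == Humanities is false
  community-service hours ≤ 365 hours: 52 ≤ 365 is true
  NOT disciplinary record: yes → false
  class-rank percentile ≥ 41%: 31 ≥ 41 is false
Combine:
[1.1] NOT true = false
[1.2] NOT false = true
[1.3] NOT true = false
[1] false OR true OR false = true
[2.2] NOT false = true
[2.3] NOT true = false
[2] false OR true OR false = true
[3.1] NOT false = true
[3.2] NOT false = true
[3] true OR true OR true = true
[4.2] NOT true = false
[4] false OR false OR true = true
[5.1] NOT true = false
[5] false OR true = true
[6.1] NOT true = false
[6.2] NOT true = false
[6] false OR false OR true = true
[7.2] NOT false = true
[7] true OR true OR true = true
[8.1] NOT false = true
[8] true OR false = true
[root] true AND true AND true AND true AND true AND true AND true AND true = true
Overall: true → admitted

Admitted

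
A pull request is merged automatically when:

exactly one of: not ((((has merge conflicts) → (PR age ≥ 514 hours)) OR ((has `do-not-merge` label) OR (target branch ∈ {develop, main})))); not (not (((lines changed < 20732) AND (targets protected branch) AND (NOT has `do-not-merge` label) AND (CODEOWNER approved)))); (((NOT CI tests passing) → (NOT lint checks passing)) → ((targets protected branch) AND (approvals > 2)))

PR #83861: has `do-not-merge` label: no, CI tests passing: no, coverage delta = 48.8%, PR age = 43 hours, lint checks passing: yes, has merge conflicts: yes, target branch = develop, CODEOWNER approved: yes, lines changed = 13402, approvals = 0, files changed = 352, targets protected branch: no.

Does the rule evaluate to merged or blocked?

Atomic conditions:
  has merge conflicts: yes → true
  PR age ≥ 514 hours: 43 ≥ 514 is false
  has `do-not-merge` label: no → false
  target branch ∈ {develop, main}: develop is in the set → true
  lines changed < 20732: 13402 < 20732 is true
  targets protected branch: no → false
  NOT has `do-not-merge` label: no → true
  CODEOWNER approved: yes → true
  NOT CI tests passing: no → true
  NOT lint checks passing: yes → false
  approvals > 2: 0 > 2 is false
Combine:
[1.1.1] true → false = false
[1.1.2] false OR true = true
[1.1] false OR true = true
[1] NOT true = false
[2.1.1] true AND false AND true AND true = false
[2.1] NOT false = true
[2] NOT true = false
[3.1] true → false = false
[3.2] false AND false = false
[3] false → false (antecedent false ⇒ implication holds) = true
[root] exactly-one(false, false, true) = true
Overall: true → merged

Merged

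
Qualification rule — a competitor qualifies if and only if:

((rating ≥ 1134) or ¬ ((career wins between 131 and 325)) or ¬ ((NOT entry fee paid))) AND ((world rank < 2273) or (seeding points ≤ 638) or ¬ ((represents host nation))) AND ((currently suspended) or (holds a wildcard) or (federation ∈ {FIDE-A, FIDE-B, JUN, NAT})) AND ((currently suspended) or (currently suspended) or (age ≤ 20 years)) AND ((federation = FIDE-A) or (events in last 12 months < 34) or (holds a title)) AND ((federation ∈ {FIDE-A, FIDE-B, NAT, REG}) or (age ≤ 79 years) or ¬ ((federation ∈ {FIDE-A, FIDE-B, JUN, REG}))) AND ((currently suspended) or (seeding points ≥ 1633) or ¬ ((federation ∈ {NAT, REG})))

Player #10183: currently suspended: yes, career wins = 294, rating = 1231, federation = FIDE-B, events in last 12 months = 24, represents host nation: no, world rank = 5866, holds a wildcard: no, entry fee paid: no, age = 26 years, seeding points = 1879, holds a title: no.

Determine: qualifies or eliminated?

Atomic conditions:
  rating ≥ 1134: 1231 ≥ 1134 is true
  career wins between 131 and 325: 294 in [131, 325] is true
  NOT entry fee paid: no → true
  world rank < 2273: 5866 < 2273 is false
  seeding points ≤ 638: 1879 ≤ 638 is false
  represents host nation: no → false
  currently suspended: yes → true
  holds a wildcard: no → false
  federation ∈ {FIDE-A, FIDE-B, JUN, NAT}: FIDE-B is in the set → true
  age ≤ 20 years: 26 ≤ 20 is false
  federation = FIDE-A: FIDE-B == FIDE-A is false
  events in last 12 months < 34: 24 < 34 is true
  holds a title: no → false
  federation ∈ {FIDE-A, FIDE-B, NAT, REG}: FIDE-B is in the set → true
  age ≤ 79 years: 26 ≤ 79 is true
  federation ∈ {FIDE-A, FIDE-B, JUN, REG}: FIDE-B is in the set → true
  seeding points ≥ 1633: 1879 ≥ 1633 is true
  federation ∈ {NAT, REG}: FIDE-B is not in the set → false
Combine:
[1.2] NOT true = false
[1.3] NOT true = false
[1] true OR false OR false = true
[2.3] NOT false = true
[2] false OR false OR true = true
[3] true OR false OR true = true
[4] true OR true OR false = true
[5] false OR true OR false = true
[6.3] NOT true = false
[6] true OR true OR false = true
[7.3] NOT false = true
[7] true OR true OR true = true
[root] true AND true AND true AND true AND true AND true AND true = true
Overall: true → qualifies

Qualifies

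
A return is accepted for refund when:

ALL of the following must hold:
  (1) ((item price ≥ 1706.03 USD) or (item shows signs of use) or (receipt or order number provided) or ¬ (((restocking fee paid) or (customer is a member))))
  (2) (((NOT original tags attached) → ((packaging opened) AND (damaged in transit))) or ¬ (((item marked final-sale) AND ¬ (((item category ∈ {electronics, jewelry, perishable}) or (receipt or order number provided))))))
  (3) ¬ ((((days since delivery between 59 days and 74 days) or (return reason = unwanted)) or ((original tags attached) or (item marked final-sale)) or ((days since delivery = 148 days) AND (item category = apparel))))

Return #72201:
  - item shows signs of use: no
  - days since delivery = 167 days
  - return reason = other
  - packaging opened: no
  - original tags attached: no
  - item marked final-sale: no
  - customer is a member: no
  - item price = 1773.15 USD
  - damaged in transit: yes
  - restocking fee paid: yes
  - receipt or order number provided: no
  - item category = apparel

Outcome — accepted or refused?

Atomic conditions:
  item price ≥ 1706.03 USD: 1773.15 ≥ 1706.03 is true
  item shows signs of use: no → false
  receipt or order number provided: no → false
  restocking fee paid: yes → true
  customer is a member: no → false
  NOT original tags attached: no → true
  packaging opened: no → false
  damaged in transit: yes → true
  item marked final-sale: no → false
  item category ∈ {electronics, jewelry, perishable}: apparel is not in the set → false
  days since delivery between 59 days and 74 days: 167 in [59, 74] is false
  return reason = unwanted: other == unwanted is false
  original tags attached: no → false
  days since delivery = 148 days: 167 == 148 is false
  item category = apparel: apparel == apparel is true
Combine:
[1.4.1] true OR false = true
[1.4] NOT true = false
[1] true OR false OR false OR false = true
[2.1.2] false AND true = false
[2.1] true → false = false
[2.2.1.2.1] false OR false = false
[2.2.1.2] NOT false = true
[2.2.1] false AND true = false
[2.2] NOT false = true
[2] false OR true = true
[3.1.1] false OR false = false
[3.1.2] false OR false = false
[3.1.3] false AND true = false
[3.1] false OR false OR false = false
[3] NOT false = true
[root] true AND true AND true = true
Overall: true → accepted

Accepted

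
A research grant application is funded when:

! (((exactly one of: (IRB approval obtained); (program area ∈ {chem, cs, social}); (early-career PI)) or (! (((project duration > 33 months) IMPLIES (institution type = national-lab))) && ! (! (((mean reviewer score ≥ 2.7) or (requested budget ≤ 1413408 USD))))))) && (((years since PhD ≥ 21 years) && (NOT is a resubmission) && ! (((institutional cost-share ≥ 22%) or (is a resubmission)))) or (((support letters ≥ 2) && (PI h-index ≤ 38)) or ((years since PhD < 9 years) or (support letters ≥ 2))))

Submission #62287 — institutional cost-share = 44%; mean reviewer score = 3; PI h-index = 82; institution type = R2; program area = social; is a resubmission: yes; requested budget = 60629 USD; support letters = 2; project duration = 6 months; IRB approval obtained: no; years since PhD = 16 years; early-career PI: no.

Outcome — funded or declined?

Atomic conditions:
  IRB approval obtained: no → false
  program area ∈ {chem, cs, social}: social is in the set → true
  early-career PI: no → false
  project duration > 33 months: 6 > 33 is false
  institution type = national-lab: R2 == national-lab is false
  mean reviewer score ≥ 2.7: 3 ≥ 2.7 is true
  requested budget ≤ 1413408 USD: 60629 ≤ 1413408 is true
  years since PhD ≥ 21 years: 16 ≥ 21 is false
  NOT is a resubmission: yes → false
  institutional cost-share ≥ 22%: 44 ≥ 22 is true
  is a resubmission: yes → true
  support letters ≥ 2: 2 ≥ 2 is true
  PI h-index ≤ 38: 82 ≤ 38 is false
  years since PhD < 9 years: 16 < 9 is false
Combine:
[1.1.1] exactly-one(false, true, false) = true
[1.1.2.1.1] false → false (antecedent false ⇒ implication holds) = true
[1.1.2.1] NOT true = false
[1.1.2.2.1.1] true OR true = true
[1.1.2.2.1] NOT true = false
[1.1.2.2] NOT false = true
[1.1.2] false AND true = false
[1.1] true OR false = true
[1] NOT true = false
[2.1.3.1] true OR true = true
[2.1.3] NOT true = false
[2.1] false AND false AND false = false
[2.2.1] true AND false = false
[2.2.2] false OR true = true
[2.2] false OR true = true
[2] false OR true = true
[root] false AND true = false
Overall: false → declined

Declined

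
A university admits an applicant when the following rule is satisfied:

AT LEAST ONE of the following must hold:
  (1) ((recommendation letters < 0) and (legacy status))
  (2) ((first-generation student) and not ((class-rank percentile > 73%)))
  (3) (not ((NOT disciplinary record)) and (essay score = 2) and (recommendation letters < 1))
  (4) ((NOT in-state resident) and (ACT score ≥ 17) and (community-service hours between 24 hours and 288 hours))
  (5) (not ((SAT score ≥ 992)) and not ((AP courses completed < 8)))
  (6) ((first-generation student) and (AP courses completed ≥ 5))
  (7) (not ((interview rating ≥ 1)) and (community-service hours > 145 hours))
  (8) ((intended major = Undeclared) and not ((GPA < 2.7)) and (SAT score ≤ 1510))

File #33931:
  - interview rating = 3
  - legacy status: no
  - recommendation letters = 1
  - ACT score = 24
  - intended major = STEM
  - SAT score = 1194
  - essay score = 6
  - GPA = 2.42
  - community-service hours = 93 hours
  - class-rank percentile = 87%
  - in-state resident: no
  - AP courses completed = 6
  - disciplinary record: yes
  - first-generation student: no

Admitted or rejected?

Atomic conditions:
  recommendation letters < 0: 1 < 0 is false
  legacy status: no → false
  first-generation student: no → false
  class-rank percentile > 73%: 87 > 73 is true
  NOT disciplinary record: yes → false
  essay score = 2: 6 == 2 is false
  recommendation letters < 1: 1 < 1 is false
  NOT in-state resident: no → true
  ACT score ≥ 17: 24 ≥ 17 is true
  community-service hours between 24 hours and 288 hours: 93 in [24, 288] is true
  SAT score ≥ 992: 1194 ≥ 992 is true
  AP courses completed < 8: 6 < 8 is true
  AP courses completed ≥ 5: 6 ≥ 5 is true
  interview rating ≥ 1: 3 ≥ 1 is true
  community-service hours > 145 hours: 93 > 145 is false
  intended major = Undeclared: STEM == Undeclared is false
  GPA < 2.7: 2.42 < 2.7 is true
  SAT score ≤ 1510: 1194 ≤ 1510 is true
Combine:
[1] false AND false = false
[2.2] NOT true = false
[2] false AND false = false
[3.1] NOT false = true
[3] true AND false AND false = false
[4] true AND true AND true = true
[5.1] NOT true = false
[5.2] NOT true = false
[5] false AND false = false
[6] false AND true = false
[7.1] NOT true = false
[7] false AND false = false
[8.2] NOT true = false
[8] false AND false AND true = false
[root] false OR false OR false OR true OR false OR false OR false OR false = true
Overall: true → admitted

Admitted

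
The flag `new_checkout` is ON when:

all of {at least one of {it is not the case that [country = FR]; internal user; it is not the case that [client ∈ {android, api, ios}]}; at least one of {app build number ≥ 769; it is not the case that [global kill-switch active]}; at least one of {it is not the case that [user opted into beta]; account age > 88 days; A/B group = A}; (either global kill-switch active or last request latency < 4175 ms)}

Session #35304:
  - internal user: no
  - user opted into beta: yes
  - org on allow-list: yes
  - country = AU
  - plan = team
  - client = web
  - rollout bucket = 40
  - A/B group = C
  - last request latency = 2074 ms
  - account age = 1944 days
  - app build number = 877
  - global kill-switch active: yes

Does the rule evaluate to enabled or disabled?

Enabled

Atomic conditions:
  country = FR: AU == FR is false
  internal user: no → false
  client ∈ {android, api, ios}: web is not in the set → false
  app build number ≥ 769: 877 ≥ 769 is true
  global kill-switch active: yes → true
  user opted into beta: yes → true
  account age > 88 days: 1944 > 88 is true
  A/B group = A: C == A is false
  last request latency < 4175 ms: 2074 < 4175 is true
Combine:
[1.1] NOT false = true
[1.3] NOT false = true
[1] true OR false OR true = true
[2.2] NOT true = false
[2] true OR false = true
[3.1] NOT true = false
[3] false OR true OR false = true
[4] true OR true = true
[root] true AND true AND true AND true = true
Overall: true → enabled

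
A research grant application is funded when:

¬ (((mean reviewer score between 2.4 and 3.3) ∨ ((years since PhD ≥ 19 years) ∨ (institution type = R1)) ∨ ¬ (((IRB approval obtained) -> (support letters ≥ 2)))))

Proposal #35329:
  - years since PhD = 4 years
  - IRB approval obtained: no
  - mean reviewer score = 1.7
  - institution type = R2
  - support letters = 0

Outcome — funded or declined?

Funded

Atomic conditions:
  mean reviewer score between 2.4 and 3.3: 1.7 in [2.4, 3.3] is false
  years since PhD ≥ 19 years: 4 ≥ 19 is false
  institution type = R1: R2 == R1 is false
  IRB approval obtained: no → false
  support letters ≥ 2: 0 ≥ 2 is false
Combine:
[1.2] false OR false = false
[1.3.1] false → false (antecedent false ⇒ implication holds) = true
[1.3] NOT true = false
[1] false OR false OR false = false
[root] NOT false = true
Overall: true → funded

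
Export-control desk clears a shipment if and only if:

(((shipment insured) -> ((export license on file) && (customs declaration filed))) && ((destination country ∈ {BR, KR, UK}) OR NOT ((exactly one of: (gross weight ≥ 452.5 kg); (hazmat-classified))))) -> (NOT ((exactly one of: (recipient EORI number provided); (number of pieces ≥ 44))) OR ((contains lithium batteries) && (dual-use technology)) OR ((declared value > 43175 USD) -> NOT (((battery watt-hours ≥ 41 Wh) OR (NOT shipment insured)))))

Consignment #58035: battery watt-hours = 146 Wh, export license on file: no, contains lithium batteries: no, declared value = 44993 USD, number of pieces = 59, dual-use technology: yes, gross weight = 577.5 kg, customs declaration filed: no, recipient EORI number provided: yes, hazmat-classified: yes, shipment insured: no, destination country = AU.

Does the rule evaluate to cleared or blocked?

Atomic conditions:
  shipment insured: no → false
  export license on file: no → false
  customs declaration filed: no → false
  destination country ∈ {BR, KR, UK}: AU is not in the set → false
  gross weight ≥ 452.5 kg: 577.5 ≥ 452.5 is true
  hazmat-classified: yes → true
  recipient EORI number provided: yes → true
  number of pieces ≥ 44: 59 ≥ 44 is true
  contains lithium batteries: no → false
  dual-use technology: yes → true
  declared value > 43175 USD: 44993 > 43175 is true
  battery watt-hours ≥ 41 Wh: 146 ≥ 41 is true
  NOT shipment insured: no → true
Combine:
[1.1.2] false AND false = false
[1.1] false → false (antecedent false ⇒ implication holds) = true
[1.2.2.1] exactly-one(true, true) = false
[1.2.2] NOT false = true
[1.2] false OR true = true
[1] true AND true = true
[2.1.1] exactly-one(true, true) = false
[2.1] NOT false = true
[2.2] false AND true = false
[2.3.2.1] true OR true = true
[2.3.2] NOT true = false
[2.3] true → false = false
[2] true OR false OR false = true
[root] true → true = true
Overall: true → cleared

Cleared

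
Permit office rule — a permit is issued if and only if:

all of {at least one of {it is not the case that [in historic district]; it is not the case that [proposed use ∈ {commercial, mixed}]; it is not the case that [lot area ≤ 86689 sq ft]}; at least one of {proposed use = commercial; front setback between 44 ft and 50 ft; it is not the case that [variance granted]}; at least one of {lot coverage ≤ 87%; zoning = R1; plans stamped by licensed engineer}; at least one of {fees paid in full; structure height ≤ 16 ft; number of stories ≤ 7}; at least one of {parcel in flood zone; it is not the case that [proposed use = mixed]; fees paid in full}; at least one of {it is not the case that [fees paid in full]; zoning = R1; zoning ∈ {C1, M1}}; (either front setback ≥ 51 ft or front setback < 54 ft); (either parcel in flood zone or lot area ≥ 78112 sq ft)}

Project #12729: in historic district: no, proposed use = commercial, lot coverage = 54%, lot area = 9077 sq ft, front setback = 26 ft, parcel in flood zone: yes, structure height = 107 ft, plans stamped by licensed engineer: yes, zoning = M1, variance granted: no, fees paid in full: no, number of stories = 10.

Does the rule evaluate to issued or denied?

Atomic conditions:
  in historic district: no → false
  proposed use ∈ {commercial, mixed}: commercial is in the set → true
  lot area ≤ 86689 sq ft: 9077 ≤ 86689 is true
  proposed use = commercial: commercial == commercial is true
  front setback between 44 ft and 50 ft: 26 in [44, 50] is false
  variance granted: no → false
  lot coverage ≤ 87%: 54 ≤ 87 is true
  zoning = R1: M1 == R1 is false
  plans stamped by licensed engineer: yes → true
  fees paid in full: no → false
  structure height ≤ 16 ft: 107 ≤ 16 is false
  number of stories ≤ 7: 10 ≤ 7 is false
  parcel in flood zone: yes → true
  proposed use = mixed: commercial == mixed is false
  zoning ∈ {C1, M1}: M1 is in the set → true
  front setback ≥ 51 ft: 26 ≥ 51 is false
  front setback < 54 ft: 26 < 54 is true
  lot area ≥ 78112 sq ft: 9077 ≥ 78112 is false
Combine:
[1.1] NOT false = true
[1.2] NOT true = false
[1.3] NOT true = false
[1] true OR false OR false = true
[2.3] NOT false = true
[2] true OR false OR true = true
[3] true OR false OR true = true
[4] false OR false OR false = false
[5.2] NOT false = true
[5] true OR true OR false = true
[6.1] NOT false = true
[6] true OR false OR true = true
[7] false OR true = true
[8] true OR false = true
[root] true AND true AND true AND false AND true AND true AND true AND true = false
Overall: false → denied

Denied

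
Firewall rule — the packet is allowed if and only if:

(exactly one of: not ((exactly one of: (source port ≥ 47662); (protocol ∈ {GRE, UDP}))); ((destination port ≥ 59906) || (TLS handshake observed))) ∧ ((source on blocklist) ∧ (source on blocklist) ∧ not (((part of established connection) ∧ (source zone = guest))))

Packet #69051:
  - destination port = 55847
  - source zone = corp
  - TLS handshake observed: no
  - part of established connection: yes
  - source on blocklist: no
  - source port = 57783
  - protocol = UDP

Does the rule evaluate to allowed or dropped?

Atomic conditions:
  source port ≥ 47662: 57783 ≥ 47662 is true
  protocol ∈ {GRE, UDP}: UDP is in the set → true
  destination port ≥ 59906: 55847 ≥ 59906 is false
  TLS handshake observed: no → false
  source on blocklist: no → false
  part of established connection: yes → true
  source zone = guest: corp == guest is false
Combine:
[1.1.1] exactly-one(true, true) = false
[1.1] NOT false = true
[1.2] false OR false = false
[1] exactly-one(true, false) = true
[2.3.1] true AND false = false
[2.3] NOT false = true
[2] false AND false AND true = false
[root] true AND false = false
Overall: false → dropped

Dropped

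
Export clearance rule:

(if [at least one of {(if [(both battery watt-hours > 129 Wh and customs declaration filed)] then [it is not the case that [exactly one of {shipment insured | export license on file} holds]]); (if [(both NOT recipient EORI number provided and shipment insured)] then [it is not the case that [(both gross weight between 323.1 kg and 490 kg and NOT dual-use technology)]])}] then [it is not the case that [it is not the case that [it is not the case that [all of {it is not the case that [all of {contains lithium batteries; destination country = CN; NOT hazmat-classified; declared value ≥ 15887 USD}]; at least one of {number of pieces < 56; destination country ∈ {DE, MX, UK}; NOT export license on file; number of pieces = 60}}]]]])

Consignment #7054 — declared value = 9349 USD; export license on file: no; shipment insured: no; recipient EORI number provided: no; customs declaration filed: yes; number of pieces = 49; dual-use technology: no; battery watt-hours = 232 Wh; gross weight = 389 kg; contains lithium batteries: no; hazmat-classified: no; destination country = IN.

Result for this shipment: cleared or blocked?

Blocked

Atomic conditions:
  battery watt-hours > 129 Wh: 232 > 129 is true
  customs declaration filed: yes → true
  shipment insured: no → false
  export license on file: no → false
  NOT recipient EORI number provided: no → true
  gross weight between 323.1 kg and 490 kg: 389 in [323.1, 490] is true
  NOT dual-use technology: no → true
  contains lithium batteries: no → false
  destination country = CN: IN == CN is false
  NOT hazmat-classified: no → true
  declared value ≥ 15887 USD: 9349 ≥ 15887 is false
  number of pieces < 56: 49 < 56 is true
  destination country ∈ {DE, MX, UK}: IN is not in the set → false
  NOT export license on file: no → true
  number of pieces = 60: 49 == 60 is false
Combine:
[1.1.1] true AND true = true
[1.1.2.1] exactly-one(false, false) = false
[1.1.2] NOT false = true
[1.1] true → true = true
[1.2.1] true AND false = false
[1.2.2.1] true AND true = true
[1.2.2] NOT true = false
[1.2] false → false (antecedent false ⇒ implication holds) = true
[1] true OR true = true
[2.1.1.1.1.1] false AND false AND true AND false = false
[2.1.1.1.1] NOT false = true
[2.1.1.1.2] true OR false OR true OR false = true
[2.1.1.1] true AND true = true
[2.1.1] NOT true = false
[2.1] NOT false = true
[2] NOT true = false
[root] true → false = false
Overall: false → blocked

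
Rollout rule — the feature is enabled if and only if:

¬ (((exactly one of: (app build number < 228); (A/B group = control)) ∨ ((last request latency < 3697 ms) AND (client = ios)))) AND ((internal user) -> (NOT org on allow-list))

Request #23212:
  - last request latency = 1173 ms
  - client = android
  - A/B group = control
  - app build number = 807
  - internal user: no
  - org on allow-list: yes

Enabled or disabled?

Disabled

Atomic conditions:
  app build number < 228: 807 < 228 is false
  A/B group = control: control == control is true
  last request latency < 3697 ms: 1173 < 3697 is true
  client = ios: android == ios is false
  internal user: no → false
  NOT org on allow-list: yes → false
Combine:
[1.1.1] exactly-one(false, true) = true
[1.1.2] true AND false = false
[1.1] true OR false = true
[1] NOT true = false
[2] false → false (antecedent false ⇒ implication holds) = true
[root] false AND true = false
Overall: false → disabled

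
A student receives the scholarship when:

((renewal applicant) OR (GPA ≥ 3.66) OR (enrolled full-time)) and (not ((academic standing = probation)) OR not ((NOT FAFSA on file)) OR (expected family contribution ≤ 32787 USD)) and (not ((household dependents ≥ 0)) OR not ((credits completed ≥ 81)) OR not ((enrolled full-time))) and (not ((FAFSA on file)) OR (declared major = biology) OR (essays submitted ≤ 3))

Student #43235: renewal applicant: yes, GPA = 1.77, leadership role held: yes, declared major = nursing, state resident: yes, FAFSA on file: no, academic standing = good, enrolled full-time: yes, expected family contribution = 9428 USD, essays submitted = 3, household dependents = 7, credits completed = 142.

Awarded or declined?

Declined

Atomic conditions:
  renewal applicant: yes → true
  GPA ≥ 3.66: 1.77 ≥ 3.66 is false
  enrolled full-time: yes → true
  academic standing = probation: good == probation is false
  NOT FAFSA on file: no → true
  expected family contribution ≤ 32787 USD: 9428 ≤ 32787 is true
  household dependents ≥ 0: 7 ≥ 0 is true
  credits completed ≥ 81: 142 ≥ 81 is true
  FAFSA on file: no → false
  declared major = biology: nursing == biology is false
  essays submitted ≤ 3: 3 ≤ 3 is true
Combine:
[1] true OR false OR true = true
[2.1] NOT false = true
[2.2] NOT true = false
[2] true OR false OR true = true
[3.1] NOT true = false
[3.2] NOT true = false
[3.3] NOT true = false
[3] false OR false OR false = false
[4.1] NOT false = true
[4] true OR false OR true = true
[root] true AND true AND false AND true = false
Overall: false → declined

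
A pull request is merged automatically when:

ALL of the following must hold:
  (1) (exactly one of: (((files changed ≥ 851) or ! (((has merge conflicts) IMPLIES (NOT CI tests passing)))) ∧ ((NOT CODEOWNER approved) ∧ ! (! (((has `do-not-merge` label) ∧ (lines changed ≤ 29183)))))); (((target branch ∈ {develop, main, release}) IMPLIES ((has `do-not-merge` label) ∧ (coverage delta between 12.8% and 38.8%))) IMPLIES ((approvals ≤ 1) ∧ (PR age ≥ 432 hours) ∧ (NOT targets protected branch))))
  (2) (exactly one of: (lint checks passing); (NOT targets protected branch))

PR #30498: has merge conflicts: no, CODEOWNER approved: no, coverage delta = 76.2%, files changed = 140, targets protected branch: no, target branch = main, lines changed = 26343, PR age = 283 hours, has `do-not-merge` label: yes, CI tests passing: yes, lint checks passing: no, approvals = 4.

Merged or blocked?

Merged

Atomic conditions:
  files changed ≥ 851: 140 ≥ 851 is false
  has merge conflicts: no → false
  NOT CI tests passing: yes → false
  NOT CODEOWNER approved: no → true
  has `do-not-merge` label: yes → true
  lines changed ≤ 29183: 26343 ≤ 29183 is true
  target branch ∈ {develop, main, release}: main is in the set → true
  coverage delta between 12.8% and 38.8%: 76.2 in [12.8, 38.8] is false
  approvals ≤ 1: 4 ≤ 1 is false
  PR age ≥ 432 hours: 283 ≥ 432 is false
  NOT targets protected branch: no → true
  lint checks passing: no → false
Combine:
[1.1.1.2.1] false → false (antecedent false ⇒ implication holds) = true
[1.1.1.2] NOT true = false
[1.1.1] false OR false = false
[1.1.2.2.1.1] true AND true = true
[1.1.2.2.1] NOT true = false
[1.1.2.2] NOT false = true
[1.1.2] true AND true = true
[1.1] false AND true = false
[1.2.1.2] true AND false = false
[1.2.1] true → false = false
[1.2.2] false AND false AND true = false
[1.2] false → false (antecedent false ⇒ implication holds) = true
[1] exactly-one(false, true) = true
[2] exactly-one(false, true) = true
[root] true AND true = true
Overall: true → merged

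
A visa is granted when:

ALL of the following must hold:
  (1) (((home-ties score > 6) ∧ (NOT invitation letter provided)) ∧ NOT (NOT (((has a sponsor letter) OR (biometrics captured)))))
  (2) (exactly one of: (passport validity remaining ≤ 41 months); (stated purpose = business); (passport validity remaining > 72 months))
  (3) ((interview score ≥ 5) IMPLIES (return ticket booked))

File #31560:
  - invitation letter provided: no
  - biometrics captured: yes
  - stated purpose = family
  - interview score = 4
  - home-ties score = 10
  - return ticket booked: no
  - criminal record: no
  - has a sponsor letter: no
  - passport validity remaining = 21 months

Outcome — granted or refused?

Granted

Atomic conditions:
  home-ties score > 6: 10 > 6 is true
  NOT invitation letter provided: no → true
  has a sponsor letter: no → false
  biometrics captured: yes → true
  passport validity remaining ≤ 41 months: 21 ≤ 41 is true
  stated purpose = business: family == business is false
  passport validity remaining > 72 months: 21 > 72 is false
  interview score ≥ 5: 4 ≥ 5 is false
  return ticket booked: no → false
Combine:
[1.1] true AND true = true
[1.2.1.1] false OR true = true
[1.2.1] NOT true = false
[1.2] NOT false = true
[1] true AND true = true
[2] exactly-one(true, false, false) = true
[3] false → false (antecedent false ⇒ implication holds) = true
[root] true AND true AND true = true
Overall: true → granted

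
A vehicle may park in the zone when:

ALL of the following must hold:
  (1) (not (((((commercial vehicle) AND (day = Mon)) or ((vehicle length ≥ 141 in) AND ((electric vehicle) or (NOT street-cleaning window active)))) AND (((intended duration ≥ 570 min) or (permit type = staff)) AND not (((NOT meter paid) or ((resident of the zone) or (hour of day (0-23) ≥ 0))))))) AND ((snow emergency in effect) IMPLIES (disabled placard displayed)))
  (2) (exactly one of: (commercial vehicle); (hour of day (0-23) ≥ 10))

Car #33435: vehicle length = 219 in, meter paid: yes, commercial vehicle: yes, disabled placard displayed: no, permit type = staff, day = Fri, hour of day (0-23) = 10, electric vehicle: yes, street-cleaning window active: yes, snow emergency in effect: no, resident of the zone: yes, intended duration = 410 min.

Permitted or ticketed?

Atomic conditions:
  commercial vehicle: yes → true
  day = Mon: Fri == Mon is false
  vehicle length ≥ 141 in: 219 ≥ 141 is true
  electric vehicle: yes → true
  NOT street-cleaning window active: yes → false
  intended duration ≥ 570 min: 410 ≥ 570 is false
  permit type = staff: staff == staff is true
  NOT meter paid: yes → false
  resident of the zone: yes → true
  hour of day (0-23) ≥ 0: 10 ≥ 0 is true
  snow emergency in effect: no → false
  disabled placard displayed: no → false
  hour of day (0-23) ≥ 10: 10 ≥ 10 is true
Combine:
[1.1.1.1.1] true AND false = false
[1.1.1.1.2.2] true OR false = true
[1.1.1.1.2] true AND true = true
[1.1.1.1] false OR true = true
[1.1.1.2.1] false OR true = true
[1.1.1.2.2.1.2] true OR true = true
[1.1.1.2.2.1] false OR true = true
[1.1.1.2.2] NOT true = false
[1.1.1.2] true AND false = false
[1.1.1] true AND false = false
[1.1] NOT false = true
[1.2] false → false (antecedent false ⇒ implication holds) = true
[1] true AND true = true
[2] exactly-one(true, true) = false
[root] true AND false = false
Overall: false → ticketed

Ticketed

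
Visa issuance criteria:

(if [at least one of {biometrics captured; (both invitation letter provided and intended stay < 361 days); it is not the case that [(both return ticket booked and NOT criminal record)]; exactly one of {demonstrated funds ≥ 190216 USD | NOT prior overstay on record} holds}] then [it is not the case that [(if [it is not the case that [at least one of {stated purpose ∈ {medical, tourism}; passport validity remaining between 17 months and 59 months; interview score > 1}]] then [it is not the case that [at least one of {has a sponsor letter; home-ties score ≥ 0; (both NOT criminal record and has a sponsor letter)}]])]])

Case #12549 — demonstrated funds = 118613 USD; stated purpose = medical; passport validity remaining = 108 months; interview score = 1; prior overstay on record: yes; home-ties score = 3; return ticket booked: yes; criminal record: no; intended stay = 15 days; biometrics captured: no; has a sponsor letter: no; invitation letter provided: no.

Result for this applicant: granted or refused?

Atomic conditions:
  biometrics captured: no → false
  invitation letter provided: no → false
  intended stay < 361 days: 15 < 361 is true
  return ticket booked: yes → true
  NOT criminal record: no → true
  demonstrated funds ≥ 190216 USD: 118613 ≥ 190216 is false
  NOT prior overstay on record: yes → false
  stated purpose ∈ {medical, tourism}: medical is in the set → true
  passport validity remaining between 17 months and 59 months: 108 in [17, 59] is false
  interview score > 1: 1 > 1 is false
  has a sponsor letter: no → false
  home-ties score ≥ 0: 3 ≥ 0 is true
Combine:
[1.2] false AND true = false
[1.3.1] true AND true = true
[1.3] NOT true = false
[1.4] exactly-one(false, false) = false
[1] false OR false OR false OR false = false
[2.1.1.1] true OR false OR false = true
[2.1.1] NOT true = false
[2.1.2.1.3] true AND false = false
[2.1.2.1] false OR true OR false = true
[2.1.2] NOT true = false
[2.1] false → false (antecedent false ⇒ implication holds) = true
[2] NOT true = false
[root] false → false (antecedent false ⇒ implication holds) = true
Overall: true → granted

Granted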